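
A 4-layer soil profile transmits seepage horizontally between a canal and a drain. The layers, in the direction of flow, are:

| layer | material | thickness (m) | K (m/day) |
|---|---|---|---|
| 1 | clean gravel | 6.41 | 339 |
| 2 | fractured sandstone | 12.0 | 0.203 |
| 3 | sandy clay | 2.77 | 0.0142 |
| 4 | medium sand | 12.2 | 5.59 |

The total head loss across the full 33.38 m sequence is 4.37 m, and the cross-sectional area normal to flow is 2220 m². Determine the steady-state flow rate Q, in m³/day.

37.8

Flow is perpendicular to layering, so the layers act in series and the equivalent K is the thickness-weighted harmonic mean.
Total thickness L = 6.41 + 12.0 + 2.77 + 12.2 = 33.38 m.
Σ(b_i/K_i) = 6.41/339 + 12.0/0.203 + 2.77/0.0142 + 12.2/5.59 = 256.4 d.
K_eq = L / Σ(b_i/K_i) = 33.38 / 256.4 = 0.1302 m/day.
Q = K_eq · A · (Δh/L) = 0.1302 × 2220 × (4.37/33.38) = 37.84 m³/day.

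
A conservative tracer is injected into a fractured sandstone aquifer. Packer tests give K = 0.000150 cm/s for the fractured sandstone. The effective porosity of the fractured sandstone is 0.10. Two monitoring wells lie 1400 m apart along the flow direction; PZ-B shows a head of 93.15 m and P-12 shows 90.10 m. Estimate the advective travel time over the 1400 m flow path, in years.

1360

Convert K: 0.000150 cm/s × 864 = 0.1296 m/day.
Hydraulic gradient i = (93.15 − 90.10) / 1400 = 3.05 / 1400 = 0.002179.
Darcy flux q = K · i = 0.1296 × 0.002179 = 0.0002823 m/day.
Seepage velocity v = q / n_e = 0.0002823 / 0.10 = 0.002823 m/day.
Travel time t = L / v = 1400 / 0.002823 = 4.959e+05 days = 1358 years.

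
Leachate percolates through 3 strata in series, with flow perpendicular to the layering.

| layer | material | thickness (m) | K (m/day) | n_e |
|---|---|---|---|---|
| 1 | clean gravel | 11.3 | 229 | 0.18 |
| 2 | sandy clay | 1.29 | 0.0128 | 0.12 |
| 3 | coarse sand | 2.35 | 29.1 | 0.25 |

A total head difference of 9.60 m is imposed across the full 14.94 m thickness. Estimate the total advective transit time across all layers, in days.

29.2

With flow normal to the layers, continuity requires the same specific discharge q through every layer.
Σ(b_i/K_i) = 11.3/229 + 1.29/0.0128 + 2.35/29.1 = 100.9 d.
q = Δh / Σ(b_i/K_i) = 9.60 / 100.9 = 0.09513 m/day.
In each layer the seepage velocity is v_i = q/n_i, so the layer transit time is t_i = b_i·n_i / q:
  layer 1 (clean gravel): t_1 = 11.3 × 0.18 / 0.09513 = 21.38 d
  layer 2 (sandy clay): t_2 = 1.29 × 0.12 / 0.09513 = 1.627 d
  layer 3 (coarse sand): t_3 = 2.35 × 0.25 / 0.09513 = 6.176 d
Total t = Σ t_i = 29.18 days.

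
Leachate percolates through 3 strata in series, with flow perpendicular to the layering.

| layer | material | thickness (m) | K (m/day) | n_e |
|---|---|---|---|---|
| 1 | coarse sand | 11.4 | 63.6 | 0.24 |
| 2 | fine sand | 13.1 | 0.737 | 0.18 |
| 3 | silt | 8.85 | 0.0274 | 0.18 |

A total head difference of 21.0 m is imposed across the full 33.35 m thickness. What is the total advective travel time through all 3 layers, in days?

109

With flow normal to the layers, continuity requires the same specific discharge q through every layer.
Σ(b_i/K_i) = 11.4/63.6 + 13.1/0.737 + 8.85/0.0274 = 340.9 d.
q = Δh / Σ(b_i/K_i) = 21.0 / 340.9 = 0.06159 m/day.
In each layer the seepage velocity is v_i = q/n_i, so the layer transit time is t_i = b_i·n_i / q:
  layer 1 (coarse sand): t_1 = 11.4 × 0.24 / 0.06159 = 44.42 d
  layer 2 (fine sand): t_2 = 13.1 × 0.18 / 0.06159 = 38.28 d
  layer 3 (silt): t_3 = 8.85 × 0.18 / 0.06159 = 25.86 d
Total t = Σ t_i = 108.6 days.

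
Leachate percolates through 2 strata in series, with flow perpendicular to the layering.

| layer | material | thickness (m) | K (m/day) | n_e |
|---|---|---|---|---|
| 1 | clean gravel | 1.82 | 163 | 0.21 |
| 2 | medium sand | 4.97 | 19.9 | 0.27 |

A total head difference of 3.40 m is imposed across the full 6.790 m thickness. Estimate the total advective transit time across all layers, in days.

With flow normal to the layers, continuity requires the same specific discharge q through every layer.
Σ(b_i/K_i) = 1.82/163 + 4.97/19.9 = 0.2609 d.
q = Δh / Σ(b_i/K_i) = 3.40 / 0.2609 = 13.03 m/day.
In each layer the seepage velocity is v_i = q/n_i, so the layer transit time is t_i = b_i·n_i / q:
  layer 1 (clean gravel): t_1 = 1.82 × 0.21 / 13.03 = 0.02933 d
  layer 2 (medium sand): t_2 = 4.97 × 0.27 / 13.03 = 0.1030 d
Total t = Σ t_i = 0.1323 days.

0.132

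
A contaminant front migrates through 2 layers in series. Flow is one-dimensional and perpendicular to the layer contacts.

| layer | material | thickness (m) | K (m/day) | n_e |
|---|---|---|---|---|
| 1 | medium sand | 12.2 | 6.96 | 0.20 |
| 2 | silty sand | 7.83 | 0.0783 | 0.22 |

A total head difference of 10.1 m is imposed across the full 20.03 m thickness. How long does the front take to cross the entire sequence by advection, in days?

With flow normal to the layers, continuity requires the same specific discharge q through every layer.
Σ(b_i/K_i) = 12.2/6.96 + 7.83/0.0783 = 101.8 d.
q = Δh / Σ(b_i/K_i) = 10.1 / 101.8 = 0.09926 m/day.
In each layer the seepage velocity is v_i = q/n_i, so the layer transit time is t_i = b_i·n_i / q:
  layer 1 (medium sand): t_1 = 12.2 × 0.20 / 0.09926 = 24.58 d
  layer 2 (silty sand): t_2 = 7.83 × 0.22 / 0.09926 = 17.35 d
Total t = Σ t_i = 41.94 days.

41.9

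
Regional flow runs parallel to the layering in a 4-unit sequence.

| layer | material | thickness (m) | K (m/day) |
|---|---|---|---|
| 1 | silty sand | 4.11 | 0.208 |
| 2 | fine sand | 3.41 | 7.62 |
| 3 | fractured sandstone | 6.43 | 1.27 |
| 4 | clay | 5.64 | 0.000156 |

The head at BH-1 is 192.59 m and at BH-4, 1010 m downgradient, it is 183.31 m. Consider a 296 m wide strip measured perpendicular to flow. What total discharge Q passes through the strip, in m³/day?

95.2

Flow is parallel to layering, so each bed carries its own Darcy discharge and the transmissivities add.
Σ(K_i·b_i) = 0.208×4.11 + 7.62×3.41 + 1.27×6.43 + 0.000156×5.64 = 35.01 m²/day.
Hydraulic gradient i = (192.59 − 183.31) / 1010 = 9.28 / 1010 = 0.009188.
Q = Σ(K_i·b_i) · W · i = 35.01 × 296 × 0.009188 = 95.21 m³/day.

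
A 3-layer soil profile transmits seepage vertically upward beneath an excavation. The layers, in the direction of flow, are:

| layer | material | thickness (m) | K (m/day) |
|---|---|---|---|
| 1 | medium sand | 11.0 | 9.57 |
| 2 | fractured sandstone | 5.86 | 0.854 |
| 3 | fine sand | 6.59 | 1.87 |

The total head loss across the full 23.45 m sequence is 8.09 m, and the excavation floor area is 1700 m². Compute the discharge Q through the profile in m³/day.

1190

Flow is perpendicular to layering, so the layers act in series and the equivalent K is the thickness-weighted harmonic mean.
Total thickness L = 11.0 + 5.86 + 6.59 = 23.45 m.
Σ(b_i/K_i) = 11.0/9.57 + 5.86/0.854 + 6.59/1.87 = 11.54 d.
K_eq = L / Σ(b_i/K_i) = 23.45 / 11.54 = 2.033 m/day.
Q = K_eq · A · (Δh/L) = 2.033 × 1700 × (8.09/23.45) = 1192 m³/day.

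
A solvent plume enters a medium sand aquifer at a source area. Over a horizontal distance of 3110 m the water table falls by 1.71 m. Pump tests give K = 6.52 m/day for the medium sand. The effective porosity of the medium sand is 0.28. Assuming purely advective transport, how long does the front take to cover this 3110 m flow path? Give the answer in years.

665

Hydraulic gradient i = Δh / L = 1.71 / 3110 = 0.0005498.
Darcy flux q = K · i = 6.520 × 0.0005498 = 0.003585 m/day.
Seepage velocity v = q / n_e = 0.003585 / 0.28 = 0.01280 m/day.
Travel time t = L / v = 3110 / 0.01280 = 2.429e+05 days = 665.0 years.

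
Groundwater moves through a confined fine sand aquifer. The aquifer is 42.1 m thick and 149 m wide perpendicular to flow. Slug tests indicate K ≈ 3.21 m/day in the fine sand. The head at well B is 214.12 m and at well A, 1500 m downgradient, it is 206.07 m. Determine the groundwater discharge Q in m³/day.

Cross-sectional area A = 149 × 42.1 = 6273 m².
Hydraulic gradient i = (214.12 − 206.07) / 1500 = 8.05 / 1500 = 0.005367.
Darcy's law: Q = K · A · i = 3.210 × 6273 × 0.005367 = 108.1 m³/day.

108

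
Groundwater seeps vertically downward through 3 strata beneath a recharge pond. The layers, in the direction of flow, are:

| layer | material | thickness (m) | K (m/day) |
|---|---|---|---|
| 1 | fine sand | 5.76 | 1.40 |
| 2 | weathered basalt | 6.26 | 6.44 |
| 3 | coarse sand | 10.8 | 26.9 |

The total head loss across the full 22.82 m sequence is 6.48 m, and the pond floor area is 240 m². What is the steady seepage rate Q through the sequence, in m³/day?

283

Flow is perpendicular to layering, so the layers act in series and the equivalent K is the thickness-weighted harmonic mean.
Total thickness L = 5.76 + 6.26 + 10.8 = 22.82 m.
Σ(b_i/K_i) = 5.76/1.40 + 6.26/6.44 + 10.8/26.9 = 5.488 d.
K_eq = L / Σ(b_i/K_i) = 22.82 / 5.488 = 4.158 m/day.
Q = K_eq · A · (Δh/L) = 4.158 × 240 × (6.48/22.82) = 283.4 m³/day.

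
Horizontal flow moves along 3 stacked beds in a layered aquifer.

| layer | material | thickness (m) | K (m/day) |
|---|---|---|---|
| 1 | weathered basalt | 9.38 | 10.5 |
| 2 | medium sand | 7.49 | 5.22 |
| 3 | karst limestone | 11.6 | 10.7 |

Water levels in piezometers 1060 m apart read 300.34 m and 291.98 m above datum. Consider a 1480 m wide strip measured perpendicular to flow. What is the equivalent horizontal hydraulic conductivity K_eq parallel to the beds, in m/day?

9.19

Flow is parallel to layering, so each bed carries its own Darcy discharge and the transmissivities add.
Σ(K_i·b_i) = 10.5×9.38 + 5.22×7.49 + 10.7×11.6 = 261.7 m²/day.
Total thickness b = 28.47 m, so K_eq = Σ(K_i·b_i)/b = 9.192 m/day.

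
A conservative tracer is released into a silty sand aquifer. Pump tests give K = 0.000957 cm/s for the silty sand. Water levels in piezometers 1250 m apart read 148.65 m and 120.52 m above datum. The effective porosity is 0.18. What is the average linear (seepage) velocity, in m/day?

0.103

Convert K: 0.000957 cm/s × 864 = 0.8268 m/day.
Hydraulic gradient i = (148.65 − 120.52) / 1250 = 28.13 / 1250 = 0.02250.
Darcy flux q = K · i = 0.8268 × 0.02250 = 0.01861 m/day.
Seepage velocity v = q / n_e = 0.01861 / 0.18 = 0.1034 m/day.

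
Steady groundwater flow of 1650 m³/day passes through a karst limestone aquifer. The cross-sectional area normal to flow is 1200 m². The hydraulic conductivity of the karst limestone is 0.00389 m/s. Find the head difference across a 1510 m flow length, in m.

Convert K: 0.00389 m/s × 86400 = 336.1 m/day.
From Q = K·A·i, i = Q / (K·A) = 1650 / (336.1 × 1200) = 0.004091.
Head loss Δh = i · L = 0.004091 × 1510 = 6.178 m.

6.18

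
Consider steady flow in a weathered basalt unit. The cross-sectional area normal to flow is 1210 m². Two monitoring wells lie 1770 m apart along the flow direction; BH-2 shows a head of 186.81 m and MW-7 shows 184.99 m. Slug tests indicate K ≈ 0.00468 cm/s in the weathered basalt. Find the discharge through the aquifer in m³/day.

Convert K: 0.00468 cm/s × 864 = 4.044 m/day.
Hydraulic gradient i = (186.81 − 184.99) / 1770 = 1.82 / 1770 = 0.001028.
Darcy's law: Q = K · A · i = 4.044 × 1210 × 0.001028 = 5.031 m³/day.

5.03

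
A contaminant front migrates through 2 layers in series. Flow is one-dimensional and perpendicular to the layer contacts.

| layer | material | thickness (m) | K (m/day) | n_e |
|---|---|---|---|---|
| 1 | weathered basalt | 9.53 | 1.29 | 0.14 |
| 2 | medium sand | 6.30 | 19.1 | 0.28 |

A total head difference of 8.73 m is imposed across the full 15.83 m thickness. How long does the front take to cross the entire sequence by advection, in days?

With flow normal to the layers, continuity requires the same specific discharge q through every layer.
Σ(b_i/K_i) = 9.53/1.29 + 6.30/19.1 = 7.717 d.
q = Δh / Σ(b_i/K_i) = 8.73 / 7.717 = 1.131 m/day.
In each layer the seepage velocity is v_i = q/n_i, so the layer transit time is t_i = b_i·n_i / q:
  layer 1 (weathered basalt): t_1 = 9.53 × 0.14 / 1.131 = 1.179 d
  layer 2 (medium sand): t_2 = 6.30 × 0.28 / 1.131 = 1.559 d
Total t = Σ t_i = 2.739 days.

2.74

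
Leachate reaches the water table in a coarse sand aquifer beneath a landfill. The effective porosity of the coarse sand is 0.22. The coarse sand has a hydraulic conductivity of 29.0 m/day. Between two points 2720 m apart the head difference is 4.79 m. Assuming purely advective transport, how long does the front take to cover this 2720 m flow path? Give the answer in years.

Hydraulic gradient i = Δh / L = 4.79 / 2720 = 0.001761.
Darcy flux q = K · i = 29.00 × 0.001761 = 0.05107 m/day.
Seepage velocity v = q / n_e = 0.05107 / 0.22 = 0.2321 m/day.
Travel time t = L / v = 2720 / 0.2321 = 11717 days = 32.08 years.

32.1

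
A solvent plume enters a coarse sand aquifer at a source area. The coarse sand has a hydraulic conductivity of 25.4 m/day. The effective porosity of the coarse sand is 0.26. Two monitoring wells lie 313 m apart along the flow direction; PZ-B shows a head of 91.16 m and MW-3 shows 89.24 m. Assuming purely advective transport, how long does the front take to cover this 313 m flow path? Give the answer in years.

1.43

Hydraulic gradient i = (91.16 − 89.24) / 313 = 1.92 / 313 = 0.006134.
Darcy flux q = K · i = 25.40 × 0.006134 = 0.1558 m/day.
Seepage velocity v = q / n_e = 0.1558 / 0.26 = 0.5993 m/day.
Travel time t = L / v = 313 / 0.5993 = 522.3 days = 1.430 years.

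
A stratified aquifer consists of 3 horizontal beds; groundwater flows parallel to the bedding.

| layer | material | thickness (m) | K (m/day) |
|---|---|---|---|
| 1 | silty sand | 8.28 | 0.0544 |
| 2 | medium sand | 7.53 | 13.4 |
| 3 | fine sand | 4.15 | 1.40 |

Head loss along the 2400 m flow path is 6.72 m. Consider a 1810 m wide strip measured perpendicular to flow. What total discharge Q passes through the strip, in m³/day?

Flow is parallel to layering, so each bed carries its own Darcy discharge and the transmissivities add.
Σ(K_i·b_i) = 0.0544×8.28 + 13.4×7.53 + 1.40×4.15 = 107.2 m²/day.
Hydraulic gradient i = Δh / L = 6.72 / 2400 = 0.002800.
Q = Σ(K_i·b_i) · W · i = 107.2 × 1810 × 0.002800 = 543.1 m³/day.

543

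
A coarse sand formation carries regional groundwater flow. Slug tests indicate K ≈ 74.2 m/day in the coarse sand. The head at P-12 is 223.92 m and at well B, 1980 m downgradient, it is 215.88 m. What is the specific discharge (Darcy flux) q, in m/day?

0.301

Hydraulic gradient i = (223.92 − 215.88) / 1980 = 8.04 / 1980 = 0.004061.
Specific discharge q = K · i = 74.20 × 0.004061 = 0.3013 m/day.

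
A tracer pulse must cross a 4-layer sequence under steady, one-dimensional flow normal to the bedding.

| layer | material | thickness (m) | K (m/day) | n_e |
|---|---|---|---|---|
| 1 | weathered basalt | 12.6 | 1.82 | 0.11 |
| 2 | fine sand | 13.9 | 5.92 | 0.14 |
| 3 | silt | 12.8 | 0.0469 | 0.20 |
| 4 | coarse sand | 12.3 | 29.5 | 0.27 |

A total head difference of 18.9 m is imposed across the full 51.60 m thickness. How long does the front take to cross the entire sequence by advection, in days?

138

With flow normal to the layers, continuity requires the same specific discharge q through every layer.
Σ(b_i/K_i) = 12.6/1.82 + 13.9/5.92 + 12.8/0.0469 + 12.3/29.5 = 282.6 d.
q = Δh / Σ(b_i/K_i) = 18.9 / 282.6 = 0.06688 m/day.
In each layer the seepage velocity is v_i = q/n_i, so the layer transit time is t_i = b_i·n_i / q:
  layer 1 (weathered basalt): t_1 = 12.6 × 0.11 / 0.06688 = 20.72 d
  layer 2 (fine sand): t_2 = 13.9 × 0.14 / 0.06688 = 29.10 d
  layer 3 (silt): t_3 = 12.8 × 0.20 / 0.06688 = 38.28 d
  layer 4 (coarse sand): t_4 = 12.3 × 0.27 / 0.06688 = 49.66 d
Total t = Σ t_i = 137.8 days.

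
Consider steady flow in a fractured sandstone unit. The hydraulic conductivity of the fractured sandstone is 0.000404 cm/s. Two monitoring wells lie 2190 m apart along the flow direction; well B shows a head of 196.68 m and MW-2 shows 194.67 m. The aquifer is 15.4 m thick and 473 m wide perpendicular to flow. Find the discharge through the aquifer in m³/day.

2.33

Convert K: 0.000404 cm/s × 864 = 0.3491 m/day.
Cross-sectional area A = 473 × 15.4 = 7284 m².
Hydraulic gradient i = (196.68 − 194.67) / 2190 = 2.01 / 2190 = 0.0009178.
Darcy's law: Q = K · A · i = 0.3491 × 7284 × 0.0009178 = 2.334 m³/day.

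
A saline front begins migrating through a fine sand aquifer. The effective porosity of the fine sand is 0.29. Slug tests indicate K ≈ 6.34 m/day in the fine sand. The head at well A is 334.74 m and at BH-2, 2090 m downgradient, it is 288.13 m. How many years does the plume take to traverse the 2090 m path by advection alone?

Hydraulic gradient i = (334.74 − 288.13) / 2090 = 46.61 / 2090 = 0.02230.
Darcy flux q = K · i = 6.340 × 0.02230 = 0.1414 m/day.
Seepage velocity v = q / n_e = 0.1414 / 0.29 = 0.4876 m/day.
Travel time t = L / v = 2090 / 0.4876 = 4287 days = 11.74 years.

11.7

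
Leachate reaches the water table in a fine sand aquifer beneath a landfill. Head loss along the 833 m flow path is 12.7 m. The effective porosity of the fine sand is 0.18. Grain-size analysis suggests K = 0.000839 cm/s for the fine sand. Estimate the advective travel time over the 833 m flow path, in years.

37.1

Convert K: 0.000839 cm/s × 864 = 0.7249 m/day.
Hydraulic gradient i = Δh / L = 12.7 / 833 = 0.01525.
Darcy flux q = K · i = 0.7249 × 0.01525 = 0.01105 m/day.
Seepage velocity v = q / n_e = 0.01105 / 0.18 = 0.06140 m/day.
Travel time t = L / v = 833 / 0.06140 = 13567 days = 37.14 years.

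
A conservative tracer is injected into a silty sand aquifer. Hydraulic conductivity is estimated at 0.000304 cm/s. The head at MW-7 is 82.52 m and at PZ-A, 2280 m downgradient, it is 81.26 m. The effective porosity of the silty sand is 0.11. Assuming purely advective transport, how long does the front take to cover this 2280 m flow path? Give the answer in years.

Convert K: 0.000304 cm/s × 864 = 0.2627 m/day.
Hydraulic gradient i = (82.52 − 81.26) / 2280 = 1.26 / 2280 = 0.0005526.
Darcy flux q = K · i = 0.2627 × 0.0005526 = 0.0001452 m/day.
Seepage velocity v = q / n_e = 0.0001452 / 0.11 = 0.001320 m/day.
Travel time t = L / v = 2280 / 0.001320 = 1.728e+06 days = 4731 years.

4730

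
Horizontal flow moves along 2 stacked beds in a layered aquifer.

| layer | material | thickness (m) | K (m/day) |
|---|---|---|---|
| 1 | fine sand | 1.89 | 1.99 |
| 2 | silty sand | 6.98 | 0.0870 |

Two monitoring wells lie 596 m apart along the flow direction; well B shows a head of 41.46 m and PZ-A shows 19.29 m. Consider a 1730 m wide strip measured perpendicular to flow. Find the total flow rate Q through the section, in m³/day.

Flow is parallel to layering, so each bed carries its own Darcy discharge and the transmissivities add.
Σ(K_i·b_i) = 1.99×1.89 + 0.0870×6.98 = 4.368 m²/day.
Hydraulic gradient i = (41.46 − 19.29) / 596 = 22.17 / 596 = 0.03720.
Q = Σ(K_i·b_i) · W · i = 4.368 × 1730 × 0.03720 = 281.1 m³/day.

281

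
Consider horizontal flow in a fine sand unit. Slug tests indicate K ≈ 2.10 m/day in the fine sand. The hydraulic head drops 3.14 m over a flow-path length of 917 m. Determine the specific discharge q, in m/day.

Hydraulic gradient i = Δh / L = 3.14 / 917 = 0.003424.
Specific discharge q = K · i = 2.100 × 0.003424 = 0.007191 m/day.

0.00719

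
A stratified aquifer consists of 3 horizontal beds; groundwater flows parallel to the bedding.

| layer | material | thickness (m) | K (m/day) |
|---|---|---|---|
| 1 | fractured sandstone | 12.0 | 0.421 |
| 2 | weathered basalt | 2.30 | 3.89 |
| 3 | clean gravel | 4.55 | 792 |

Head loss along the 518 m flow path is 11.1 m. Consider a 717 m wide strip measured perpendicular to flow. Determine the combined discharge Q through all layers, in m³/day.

55600

Flow is parallel to layering, so each bed carries its own Darcy discharge and the transmissivities add.
Σ(K_i·b_i) = 0.421×12.0 + 3.89×2.30 + 792×4.55 = 3618 m²/day.
Hydraulic gradient i = Δh / L = 11.1 / 518 = 0.02143.
Q = Σ(K_i·b_i) · W · i = 3618 × 717 × 0.02143 = 55582 m³/day.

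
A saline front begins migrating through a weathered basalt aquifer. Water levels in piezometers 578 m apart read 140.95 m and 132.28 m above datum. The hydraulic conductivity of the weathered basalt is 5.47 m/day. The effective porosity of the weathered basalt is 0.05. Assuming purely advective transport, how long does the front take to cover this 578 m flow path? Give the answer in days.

Hydraulic gradient i = (140.95 − 132.28) / 578 = 8.67 / 578 = 0.01500.
Darcy flux q = K · i = 5.470 × 0.01500 = 0.08205 m/day.
Seepage velocity v = q / n_e = 0.08205 / 0.05 = 1.641 m/day.
Travel time t = L / v = 578 / 1.641 = 352.2 days.

352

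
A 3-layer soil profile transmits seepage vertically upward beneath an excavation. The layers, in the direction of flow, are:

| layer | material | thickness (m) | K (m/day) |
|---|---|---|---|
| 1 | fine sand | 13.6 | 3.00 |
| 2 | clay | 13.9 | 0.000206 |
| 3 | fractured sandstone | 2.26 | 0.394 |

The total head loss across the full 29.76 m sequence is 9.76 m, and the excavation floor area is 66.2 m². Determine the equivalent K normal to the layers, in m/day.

0.000441

Flow is perpendicular to layering, so the layers act in series and the equivalent K is the thickness-weighted harmonic mean.
Total thickness L = 13.6 + 13.9 + 2.26 = 29.76 m.
Σ(b_i/K_i) = 13.6/3.00 + 13.9/0.000206 + 2.26/0.394 = 67486 d.
K_eq = L / Σ(b_i/K_i) = 29.76 / 67486 = 0.0004410 m/day.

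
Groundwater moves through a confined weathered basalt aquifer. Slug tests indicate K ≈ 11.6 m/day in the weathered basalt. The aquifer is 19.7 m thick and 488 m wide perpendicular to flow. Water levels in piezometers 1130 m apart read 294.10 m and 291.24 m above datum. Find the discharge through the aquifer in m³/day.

282

Cross-sectional area A = 488 × 19.7 = 9614 m².
Hydraulic gradient i = (294.10 − 291.24) / 1130 = 2.86 / 1130 = 0.002531.
Darcy's law: Q = K · A · i = 11.60 × 9614 × 0.002531 = 282.2 m³/day.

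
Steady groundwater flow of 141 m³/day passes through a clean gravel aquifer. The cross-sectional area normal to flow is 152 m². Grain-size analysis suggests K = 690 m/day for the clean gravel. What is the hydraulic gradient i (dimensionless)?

From Q = K·A·i, i = Q / (K·A) = 141 / (690.0 × 152.0) = 0.001344.

0.00134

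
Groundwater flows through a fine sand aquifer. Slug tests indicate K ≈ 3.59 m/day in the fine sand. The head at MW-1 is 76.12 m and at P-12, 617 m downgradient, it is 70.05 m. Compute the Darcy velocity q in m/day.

Hydraulic gradient i = (76.12 − 70.05) / 617 = 6.07 / 617 = 0.009838.
Specific discharge q = K · i = 3.590 × 0.009838 = 0.03532 m/day.

0.0353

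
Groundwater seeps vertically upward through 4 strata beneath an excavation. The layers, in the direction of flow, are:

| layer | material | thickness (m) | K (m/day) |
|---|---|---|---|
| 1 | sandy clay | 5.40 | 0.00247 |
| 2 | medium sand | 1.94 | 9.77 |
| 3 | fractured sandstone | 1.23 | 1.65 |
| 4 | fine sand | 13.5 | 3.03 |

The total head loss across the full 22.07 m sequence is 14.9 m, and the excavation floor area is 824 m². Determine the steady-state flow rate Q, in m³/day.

5.60

Flow is perpendicular to layering, so the layers act in series and the equivalent K is the thickness-weighted harmonic mean.
Total thickness L = 5.40 + 1.94 + 1.23 + 13.5 = 22.07 m.
Σ(b_i/K_i) = 5.40/0.00247 + 1.94/9.77 + 1.23/1.65 + 13.5/3.03 = 2192 d.
K_eq = L / Σ(b_i/K_i) = 22.07 / 2192 = 0.01007 m/day.
Q = K_eq · A · (Δh/L) = 0.01007 × 824 × (14.9/22.07) = 5.602 m³/day.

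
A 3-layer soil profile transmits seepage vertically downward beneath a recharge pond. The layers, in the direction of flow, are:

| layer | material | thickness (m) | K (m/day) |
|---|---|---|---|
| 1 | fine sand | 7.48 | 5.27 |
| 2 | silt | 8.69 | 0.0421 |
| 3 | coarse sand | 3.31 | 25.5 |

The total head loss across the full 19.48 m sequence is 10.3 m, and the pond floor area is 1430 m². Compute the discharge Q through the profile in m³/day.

70.8

Flow is perpendicular to layering, so the layers act in series and the equivalent K is the thickness-weighted harmonic mean.
Total thickness L = 7.48 + 8.69 + 3.31 = 19.48 m.
Σ(b_i/K_i) = 7.48/5.27 + 8.69/0.0421 + 3.31/25.5 = 208.0 d.
K_eq = L / Σ(b_i/K_i) = 19.48 / 208.0 = 0.09367 m/day.
Q = K_eq · A · (Δh/L) = 0.09367 × 1430 × (10.3/19.48) = 70.83 m³/day.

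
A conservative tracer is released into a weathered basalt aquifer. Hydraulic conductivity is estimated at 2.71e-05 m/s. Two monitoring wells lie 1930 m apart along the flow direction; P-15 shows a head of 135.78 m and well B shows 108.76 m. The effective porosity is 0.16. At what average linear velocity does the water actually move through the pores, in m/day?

0.205

Convert K: 2.71e-05 m/s × 86400 = 2.341 m/day.
Hydraulic gradient i = (135.78 − 108.76) / 1930 = 27.02 / 1930 = 0.01400.
Darcy flux q = K · i = 2.341 × 0.01400 = 0.03278 m/day.
Seepage velocity v = q / n_e = 0.03278 / 0.16 = 0.2049 m/day.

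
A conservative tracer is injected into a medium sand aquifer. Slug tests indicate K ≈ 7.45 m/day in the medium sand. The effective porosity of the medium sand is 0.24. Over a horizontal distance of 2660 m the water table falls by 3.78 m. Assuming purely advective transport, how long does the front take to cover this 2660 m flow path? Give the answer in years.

Hydraulic gradient i = Δh / L = 3.78 / 2660 = 0.001421.
Darcy flux q = K · i = 7.450 × 0.001421 = 0.01059 m/day.
Seepage velocity v = q / n_e = 0.01059 / 0.24 = 0.04411 m/day.
Travel time t = L / v = 2660 / 0.04411 = 60301 days = 165.1 years.

165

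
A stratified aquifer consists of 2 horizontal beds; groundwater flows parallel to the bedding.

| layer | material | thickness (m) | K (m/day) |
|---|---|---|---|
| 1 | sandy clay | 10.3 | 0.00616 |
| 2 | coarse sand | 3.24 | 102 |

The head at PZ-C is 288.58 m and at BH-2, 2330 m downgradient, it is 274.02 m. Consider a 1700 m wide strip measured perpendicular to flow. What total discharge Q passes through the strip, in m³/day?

Flow is parallel to layering, so each bed carries its own Darcy discharge and the transmissivities add.
Σ(K_i·b_i) = 0.00616×10.3 + 102×3.24 = 330.5 m²/day.
Hydraulic gradient i = (288.58 − 274.02) / 2330 = 14.56 / 2330 = 0.006249.
Q = Σ(K_i·b_i) · W · i = 330.5 × 1700 × 0.006249 = 3511 m³/day.

3510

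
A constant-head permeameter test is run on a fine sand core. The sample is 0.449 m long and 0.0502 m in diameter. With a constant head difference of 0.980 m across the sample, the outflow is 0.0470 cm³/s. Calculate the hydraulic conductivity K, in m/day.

0.940

Cross-sectional area A = π·(d/2)² = π × (0.0502/2)² = 0.001979 m².
Convert discharge: 0.0470 cm³/s = 4.700e-08 m³/s.
Darcy's law rearranged: K = Q·L / (A·Δh) = 4.700e-08 × 0.449 / (0.001979 × 0.980) = 1.088e-05 m/s = 0.9400 m/day.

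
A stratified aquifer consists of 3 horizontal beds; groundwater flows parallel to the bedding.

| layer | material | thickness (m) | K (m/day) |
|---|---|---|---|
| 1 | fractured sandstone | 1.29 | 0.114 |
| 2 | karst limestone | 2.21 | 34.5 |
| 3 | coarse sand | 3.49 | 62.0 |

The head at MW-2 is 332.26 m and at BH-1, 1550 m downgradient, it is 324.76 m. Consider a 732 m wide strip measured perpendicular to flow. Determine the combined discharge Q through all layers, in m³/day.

1040

Flow is parallel to layering, so each bed carries its own Darcy discharge and the transmissivities add.
Σ(K_i·b_i) = 0.114×1.29 + 34.5×2.21 + 62.0×3.49 = 292.8 m²/day.
Hydraulic gradient i = (332.26 − 324.76) / 1550 = 7.5 / 1550 = 0.004839.
Q = Σ(K_i·b_i) · W · i = 292.8 × 732 × 0.004839 = 1037 m³/day.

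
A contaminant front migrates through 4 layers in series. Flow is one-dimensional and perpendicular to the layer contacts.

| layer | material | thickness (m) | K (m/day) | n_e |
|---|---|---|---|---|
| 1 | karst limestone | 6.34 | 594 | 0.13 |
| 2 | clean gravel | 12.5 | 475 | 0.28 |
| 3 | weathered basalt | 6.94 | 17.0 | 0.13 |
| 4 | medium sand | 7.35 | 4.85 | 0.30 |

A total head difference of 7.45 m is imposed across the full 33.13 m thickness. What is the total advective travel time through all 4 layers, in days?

1.96

With flow normal to the layers, continuity requires the same specific discharge q through every layer.
Σ(b_i/K_i) = 6.34/594 + 12.5/475 + 6.94/17.0 + 7.35/4.85 = 1.961 d.
q = Δh / Σ(b_i/K_i) = 7.45 / 1.961 = 3.800 m/day.
In each layer the seepage velocity is v_i = q/n_i, so the layer transit time is t_i = b_i·n_i / q:
  layer 1 (karst limestone): t_1 = 6.34 × 0.13 / 3.800 = 0.2169 d
  layer 2 (clean gravel): t_2 = 12.5 × 0.28 / 3.800 = 0.9211 d
  layer 3 (weathered basalt): t_3 = 6.94 × 0.13 / 3.800 = 0.2374 d
  layer 4 (medium sand): t_4 = 7.35 × 0.30 / 3.800 = 0.5803 d
Total t = Σ t_i = 1.956 days.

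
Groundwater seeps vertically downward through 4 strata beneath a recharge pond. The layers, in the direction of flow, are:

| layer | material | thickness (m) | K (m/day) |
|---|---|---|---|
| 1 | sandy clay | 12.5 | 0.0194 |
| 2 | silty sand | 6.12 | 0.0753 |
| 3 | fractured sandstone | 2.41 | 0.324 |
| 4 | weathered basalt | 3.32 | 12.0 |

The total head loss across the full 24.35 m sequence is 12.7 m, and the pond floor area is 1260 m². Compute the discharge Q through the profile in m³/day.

Flow is perpendicular to layering, so the layers act in series and the equivalent K is the thickness-weighted harmonic mean.
Total thickness L = 12.5 + 6.12 + 2.41 + 3.32 = 24.35 m.
Σ(b_i/K_i) = 12.5/0.0194 + 6.12/0.0753 + 2.41/0.324 + 3.32/12.0 = 733.3 d.
K_eq = L / Σ(b_i/K_i) = 24.35 / 733.3 = 0.03321 m/day.
Q = K_eq · A · (Δh/L) = 0.03321 × 1260 × (12.7/24.35) = 21.82 m³/day.

21.8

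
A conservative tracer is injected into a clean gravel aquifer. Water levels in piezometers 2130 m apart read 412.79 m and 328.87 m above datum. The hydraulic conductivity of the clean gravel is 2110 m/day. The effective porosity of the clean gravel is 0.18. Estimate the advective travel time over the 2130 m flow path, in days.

4.61

Hydraulic gradient i = (412.79 − 328.87) / 2130 = 83.92 / 2130 = 0.03940.
Darcy flux q = K · i = 2110 × 0.03940 = 83.13 m/day.
Seepage velocity v = q / n_e = 83.13 / 0.18 = 461.8 m/day.
Travel time t = L / v = 2130 / 461.8 = 4.612 days.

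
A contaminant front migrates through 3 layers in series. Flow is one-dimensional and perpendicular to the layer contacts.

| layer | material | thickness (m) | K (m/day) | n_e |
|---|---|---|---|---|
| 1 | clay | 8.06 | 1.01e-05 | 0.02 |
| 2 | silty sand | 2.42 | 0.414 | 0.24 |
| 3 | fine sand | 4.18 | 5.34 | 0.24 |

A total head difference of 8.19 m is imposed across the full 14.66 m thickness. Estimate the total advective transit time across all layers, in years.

With flow normal to the layers, continuity requires the same specific discharge q through every layer.
Σ(b_i/K_i) = 8.06/1.01e-05 + 2.42/0.414 + 4.18/5.34 = 7.980e+05 d.
q = Δh / Σ(b_i/K_i) = 8.19 / 7.980e+05 = 1.026e-05 m/day.
In each layer the seepage velocity is v_i = q/n_i, so the layer transit time is t_i = b_i·n_i / q:
  layer 1 (clay): t_1 = 8.06 × 0.02 / 1.026e-05 = 15707 d
  layer 2 (silty sand): t_2 = 2.42 × 0.24 / 1.026e-05 = 56593 d
  layer 3 (fine sand): t_3 = 4.18 × 0.24 / 1.026e-05 = 97751 d
Total t = Σ t_i = 1.701e+05 days = 465.6 years.

466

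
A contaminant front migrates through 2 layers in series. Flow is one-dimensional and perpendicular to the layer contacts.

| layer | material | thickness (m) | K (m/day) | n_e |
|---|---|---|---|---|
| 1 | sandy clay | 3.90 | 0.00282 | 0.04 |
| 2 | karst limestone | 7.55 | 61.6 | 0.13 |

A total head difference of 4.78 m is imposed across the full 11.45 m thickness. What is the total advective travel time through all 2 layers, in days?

With flow normal to the layers, continuity requires the same specific discharge q through every layer.
Σ(b_i/K_i) = 3.90/0.00282 + 7.55/61.6 = 1383 d.
q = Δh / Σ(b_i/K_i) = 4.78 / 1383 = 0.003456 m/day.
In each layer the seepage velocity is v_i = q/n_i, so the layer transit time is t_i = b_i·n_i / q:
  layer 1 (sandy clay): t_1 = 3.90 × 0.04 / 0.003456 = 45.14 d
  layer 2 (karst limestone): t_2 = 7.55 × 0.13 / 0.003456 = 284.0 d
Total t = Σ t_i = 329.1 days.

329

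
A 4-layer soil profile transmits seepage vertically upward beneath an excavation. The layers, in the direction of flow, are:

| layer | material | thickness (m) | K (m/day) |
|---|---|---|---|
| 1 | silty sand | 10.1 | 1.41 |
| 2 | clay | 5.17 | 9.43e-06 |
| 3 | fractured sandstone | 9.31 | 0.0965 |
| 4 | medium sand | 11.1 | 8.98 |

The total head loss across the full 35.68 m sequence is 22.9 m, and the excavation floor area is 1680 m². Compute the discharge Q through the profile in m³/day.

0.0702

Flow is perpendicular to layering, so the layers act in series and the equivalent K is the thickness-weighted harmonic mean.
Total thickness L = 10.1 + 5.17 + 9.31 + 11.1 = 35.68 m.
Σ(b_i/K_i) = 10.1/1.41 + 5.17/9.43e-06 + 9.31/0.0965 + 11.1/8.98 = 5.484e+05 d.
K_eq = L / Σ(b_i/K_i) = 35.68 / 5.484e+05 = 6.507e-05 m/day.
Q = K_eq · A · (Δh/L) = 6.507e-05 × 1680 × (22.9/35.68) = 0.07016 m³/day.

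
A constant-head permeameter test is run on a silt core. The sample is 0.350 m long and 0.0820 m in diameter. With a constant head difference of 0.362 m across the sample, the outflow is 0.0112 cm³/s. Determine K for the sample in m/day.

Cross-sectional area A = π·(d/2)² = π × (0.0820/2)² = 0.005281 m².
Convert discharge: 0.0112 cm³/s = 1.120e-08 m³/s.
Darcy's law rearranged: K = Q·L / (A·Δh) = 1.120e-08 × 0.350 / (0.005281 × 0.362) = 2.051e-06 m/s = 0.1772 m/day.

0.177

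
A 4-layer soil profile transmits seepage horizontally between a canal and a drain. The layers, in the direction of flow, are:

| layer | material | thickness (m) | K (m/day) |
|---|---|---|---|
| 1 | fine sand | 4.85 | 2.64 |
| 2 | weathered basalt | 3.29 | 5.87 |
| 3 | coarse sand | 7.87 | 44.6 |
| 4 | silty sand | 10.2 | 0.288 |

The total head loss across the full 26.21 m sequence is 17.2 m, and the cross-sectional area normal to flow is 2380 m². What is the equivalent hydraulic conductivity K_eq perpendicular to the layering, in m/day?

0.690

Flow is perpendicular to layering, so the layers act in series and the equivalent K is the thickness-weighted harmonic mean.
Total thickness L = 4.85 + 3.29 + 7.87 + 10.2 = 26.21 m.
Σ(b_i/K_i) = 4.85/2.64 + 3.29/5.87 + 7.87/44.6 + 10.2/0.288 = 37.99 d.
K_eq = L / Σ(b_i/K_i) = 26.21 / 37.99 = 0.6899 m/day.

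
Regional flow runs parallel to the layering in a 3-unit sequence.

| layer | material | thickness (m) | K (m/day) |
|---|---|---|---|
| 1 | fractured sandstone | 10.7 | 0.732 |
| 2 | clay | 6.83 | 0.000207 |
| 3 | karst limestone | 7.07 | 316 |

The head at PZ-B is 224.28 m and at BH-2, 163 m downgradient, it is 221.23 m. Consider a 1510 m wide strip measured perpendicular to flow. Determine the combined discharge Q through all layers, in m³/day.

63300

Flow is parallel to layering, so each bed carries its own Darcy discharge and the transmissivities add.
Σ(K_i·b_i) = 0.732×10.7 + 0.000207×6.83 + 316×7.07 = 2242 m²/day.
Hydraulic gradient i = (224.28 − 221.23) / 163 = 3.05 / 163 = 0.01871.
Q = Σ(K_i·b_i) · W · i = 2242 × 1510 × 0.01871 = 63346 m³/day.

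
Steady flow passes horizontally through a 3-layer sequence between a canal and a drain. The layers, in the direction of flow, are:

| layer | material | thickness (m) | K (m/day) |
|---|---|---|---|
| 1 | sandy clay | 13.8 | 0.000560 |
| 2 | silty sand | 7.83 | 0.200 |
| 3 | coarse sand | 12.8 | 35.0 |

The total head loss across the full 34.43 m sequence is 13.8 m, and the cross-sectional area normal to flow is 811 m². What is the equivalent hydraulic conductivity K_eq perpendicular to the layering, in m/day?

Flow is perpendicular to layering, so the layers act in series and the equivalent K is the thickness-weighted harmonic mean.
Total thickness L = 13.8 + 7.83 + 12.8 = 34.43 m.
Σ(b_i/K_i) = 13.8/0.000560 + 7.83/0.200 + 12.8/35.0 = 24682 d.
K_eq = L / Σ(b_i/K_i) = 34.43 / 24682 = 0.001395 m/day.

0.00139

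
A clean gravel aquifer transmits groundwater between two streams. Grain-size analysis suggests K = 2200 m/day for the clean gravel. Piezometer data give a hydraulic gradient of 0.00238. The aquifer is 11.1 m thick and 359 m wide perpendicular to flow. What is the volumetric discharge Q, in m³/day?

20900

Cross-sectional area A = 359 × 11.1 = 3985 m².
Hydraulic gradient i = 0.00238.
Darcy's law: Q = K · A · i = 2200 × 3985 × 0.002380 = 20865 m³/day.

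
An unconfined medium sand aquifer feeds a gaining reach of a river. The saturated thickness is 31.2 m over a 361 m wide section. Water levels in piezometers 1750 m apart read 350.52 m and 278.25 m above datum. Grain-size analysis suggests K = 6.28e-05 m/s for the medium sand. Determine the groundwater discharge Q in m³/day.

Convert K: 6.28e-05 m/s × 86400 = 5.426 m/day.
Cross-sectional area A = 361 × 31.2 = 11263 m².
Hydraulic gradient i = (350.52 − 278.25) / 1750 = 72.27 / 1750 = 0.04130.
Darcy's law: Q = K · A · i = 5.426 × 11263 × 0.04130 = 2524 m³/day.

2520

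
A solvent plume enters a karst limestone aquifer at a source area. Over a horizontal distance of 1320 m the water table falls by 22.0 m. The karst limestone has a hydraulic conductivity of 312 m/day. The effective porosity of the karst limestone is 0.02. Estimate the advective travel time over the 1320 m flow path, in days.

Hydraulic gradient i = Δh / L = 22.0 / 1320 = 0.01667.
Darcy flux q = K · i = 312.0 × 0.01667 = 5.200 m/day.
Seepage velocity v = q / n_e = 5.200 / 0.02 = 260.0 m/day.
Travel time t = L / v = 1320 / 260.0 = 5.077 days.

5.08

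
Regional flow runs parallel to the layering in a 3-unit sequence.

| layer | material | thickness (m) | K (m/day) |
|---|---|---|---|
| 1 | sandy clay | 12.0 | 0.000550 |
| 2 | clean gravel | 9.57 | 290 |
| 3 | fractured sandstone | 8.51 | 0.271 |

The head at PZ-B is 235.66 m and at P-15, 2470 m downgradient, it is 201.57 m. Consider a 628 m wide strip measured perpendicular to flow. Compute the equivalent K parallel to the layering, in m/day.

92.3

Flow is parallel to layering, so each bed carries its own Darcy discharge and the transmissivities add.
Σ(K_i·b_i) = 0.000550×12.0 + 290×9.57 + 0.271×8.51 = 2778 m²/day.
Total thickness b = 30.08 m, so K_eq = Σ(K_i·b_i)/b = 92.34 m/day.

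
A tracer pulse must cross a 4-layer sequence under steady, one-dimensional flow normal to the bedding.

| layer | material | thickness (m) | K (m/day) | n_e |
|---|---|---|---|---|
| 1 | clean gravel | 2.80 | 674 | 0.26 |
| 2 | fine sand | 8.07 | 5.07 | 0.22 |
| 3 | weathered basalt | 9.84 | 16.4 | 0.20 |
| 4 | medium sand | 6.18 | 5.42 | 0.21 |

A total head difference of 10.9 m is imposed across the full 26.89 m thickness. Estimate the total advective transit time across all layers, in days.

1.77

With flow normal to the layers, continuity requires the same specific discharge q through every layer.
Σ(b_i/K_i) = 2.80/674 + 8.07/5.07 + 9.84/16.4 + 6.18/5.42 = 3.336 d.
q = Δh / Σ(b_i/K_i) = 10.9 / 3.336 = 3.267 m/day.
In each layer the seepage velocity is v_i = q/n_i, so the layer transit time is t_i = b_i·n_i / q:
  layer 1 (clean gravel): t_1 = 2.80 × 0.26 / 3.267 = 0.2228 d
  layer 2 (fine sand): t_2 = 8.07 × 0.22 / 3.267 = 0.5434 d
  layer 3 (weathered basalt): t_3 = 9.84 × 0.20 / 3.267 = 0.6023 d
  layer 4 (medium sand): t_4 = 6.18 × 0.21 / 3.267 = 0.3972 d
Total t = Σ t_i = 1.766 days.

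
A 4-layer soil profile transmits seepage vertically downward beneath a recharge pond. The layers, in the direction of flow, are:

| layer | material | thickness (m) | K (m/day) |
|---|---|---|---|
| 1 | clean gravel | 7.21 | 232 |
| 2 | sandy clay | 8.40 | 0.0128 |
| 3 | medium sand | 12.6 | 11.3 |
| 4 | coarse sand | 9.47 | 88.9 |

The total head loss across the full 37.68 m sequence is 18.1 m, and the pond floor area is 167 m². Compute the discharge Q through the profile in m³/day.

4.60

Flow is perpendicular to layering, so the layers act in series and the equivalent K is the thickness-weighted harmonic mean.
Total thickness L = 7.21 + 8.40 + 12.6 + 9.47 = 37.68 m.
Σ(b_i/K_i) = 7.21/232 + 8.40/0.0128 + 12.6/11.3 + 9.47/88.9 = 657.5 d.
K_eq = L / Σ(b_i/K_i) = 37.68 / 657.5 = 0.05731 m/day.
Q = K_eq · A · (Δh/L) = 0.05731 × 167 × (18.1/37.68) = 4.597 m³/day.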